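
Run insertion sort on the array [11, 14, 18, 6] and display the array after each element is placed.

First element 11 is already 'sorted'
Insert 14: shifted 0 elements -> [11, 14, 18, 6]
Insert 18: shifted 0 elements -> [11, 14, 18, 6]
Insert 6: shifted 3 elements -> [6, 11, 14, 18]


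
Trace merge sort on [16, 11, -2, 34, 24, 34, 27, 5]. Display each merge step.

Divide and conquer:
  Merge [16] + [11] -> [11, 16]
  Merge [-2] + [34] -> [-2, 34]
  Merge [11, 16] + [-2, 34] -> [-2, 11, 16, 34]
  Merge [24] + [34] -> [24, 34]
  Merge [27] + [5] -> [5, 27]
  Merge [24, 34] + [5, 27] -> [5, 24, 27, 34]
  Merge [-2, 11, 16, 34] + [5, 24, 27, 34] -> [-2, 5, 11, 16, 24, 27, 34, 34]


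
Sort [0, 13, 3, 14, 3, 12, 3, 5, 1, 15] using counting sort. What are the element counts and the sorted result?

Count array: [1, 1, 0, 3, 0, 1, 0, 0, 0, 0, 0, 0, 1, 1, 1, 1]
(count[i] = number of elements equal to i)
Cumulative count: [1, 2, 2, 5, 5, 6, 6, 6, 6, 6, 6, 6, 7, 8, 9, 10]
Sorted: [0, 1, 3, 3, 3, 5, 12, 13, 14, 15]


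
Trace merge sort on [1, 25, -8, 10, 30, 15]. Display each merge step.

Divide and conquer:
  Merge [25] + [-8] -> [-8, 25]
  Merge [1] + [-8, 25] -> [-8, 1, 25]
  Merge [30] + [15] -> [15, 30]
  Merge [10] + [15, 30] -> [10, 15, 30]
  Merge [-8, 1, 25] + [10, 15, 30] -> [-8, 1, 10, 15, 25, 30]


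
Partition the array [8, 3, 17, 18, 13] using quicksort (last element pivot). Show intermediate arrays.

Partition 1: pivot=13 at index 2 -> [8, 3, 13, 18, 17]
Partition 2: pivot=3 at index 0 -> [3, 8, 13, 18, 17]
Partition 3: pivot=17 at index 3 -> [3, 8, 13, 17, 18]


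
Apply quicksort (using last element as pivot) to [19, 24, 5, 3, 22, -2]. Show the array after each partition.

Partition 1: pivot=-2 at index 0 -> [-2, 24, 5, 3, 22, 19]
Partition 2: pivot=19 at index 3 -> [-2, 5, 3, 19, 22, 24]
Partition 3: pivot=3 at index 1 -> [-2, 3, 5, 19, 22, 24]
Partition 4: pivot=24 at index 5 -> [-2, 3, 5, 19, 22, 24]


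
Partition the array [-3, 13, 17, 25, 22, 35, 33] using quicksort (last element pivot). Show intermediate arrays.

Partition 1: pivot=33 at index 5 -> [-3, 13, 17, 25, 22, 33, 35]
Partition 2: pivot=22 at index 3 -> [-3, 13, 17, 22, 25, 33, 35]
Partition 3: pivot=17 at index 2 -> [-3, 13, 17, 22, 25, 33, 35]
Partition 4: pivot=13 at index 1 -> [-3, 13, 17, 22, 25, 33, 35]


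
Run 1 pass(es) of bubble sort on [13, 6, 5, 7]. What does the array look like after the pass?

After pass 1: [6, 5, 7, 13] (3 swaps)
Total swaps: 3


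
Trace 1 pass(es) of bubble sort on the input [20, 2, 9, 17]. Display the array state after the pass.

After pass 1: [2, 9, 17, 20] (3 swaps)
Total swaps: 3


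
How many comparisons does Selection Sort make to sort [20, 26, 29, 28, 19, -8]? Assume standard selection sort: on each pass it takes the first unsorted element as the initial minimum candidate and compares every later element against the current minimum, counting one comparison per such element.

Pass 1: scan indices 1..5 for the minimum = 5 comparison(s); min is -8, place at index 0 -> [-8, 26, 29, 28, 19, 20]
Pass 2: scan indices 2..5 for the minimum = 4 comparison(s); min is 19, place at index 1 -> [-8, 19, 29, 28, 26, 20]
Pass 3: scan indices 3..5 for the minimum = 3 comparison(s); min is 20, place at index 2 -> [-8, 19, 20, 28, 26, 29]
Pass 4: scan indices 4..5 for the minimum = 2 comparison(s); min is 26, place at index 3 -> [-8, 19, 20, 26, 28, 29]
Pass 5: scan indices 5..5 for the minimum = 1 comparison(s); min is 28, place at index 4 -> [-8, 19, 20, 26, 28, 29]
Selection sort always scans the whole unsorted suffix, so the count is (n-1) + (n-2) + ... + 1 = n(n-1)/2 = 6*5/2 = 15 regardless of the input order.
Total comparisons: 5 + 4 + 3 + 2 + 1 = 15


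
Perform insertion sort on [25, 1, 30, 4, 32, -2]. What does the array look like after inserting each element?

First element 25 is already 'sorted'
Insert 1: shifted 1 elements -> [1, 25, 30, 4, 32, -2]
Insert 30: shifted 0 elements -> [1, 25, 30, 4, 32, -2]
Insert 4: shifted 2 elements -> [1, 4, 25, 30, 32, -2]
Insert 32: shifted 0 elements -> [1, 4, 25, 30, 32, -2]
Insert -2: shifted 5 elements -> [-2, 1, 4, 25, 30, 32]


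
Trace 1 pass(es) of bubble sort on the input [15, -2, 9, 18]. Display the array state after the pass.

After pass 1: [-2, 9, 15, 18] (2 swaps)
Total swaps: 2


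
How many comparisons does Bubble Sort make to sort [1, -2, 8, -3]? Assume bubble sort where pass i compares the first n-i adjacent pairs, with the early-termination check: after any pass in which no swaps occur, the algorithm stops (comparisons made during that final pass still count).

Pass 1: compare adjacent pairs (0,1)..(2,3) = 3 comparison(s), 2 swap(s) -> [-2, 1, -3, 8]
Pass 2: compare adjacent pairs (0,1)..(1,2) = 2 comparison(s), 1 swap(s) -> [-2, -3, 1, 8]
Pass 3: compare adjacent pairs (0,1)..(0,1) = 1 comparison(s), 1 swap(s) -> [-3, -2, 1, 8]
Every pass made at least one swap, so all n-1 passes run.
Total comparisons: 3 + 2 + 1 = 6


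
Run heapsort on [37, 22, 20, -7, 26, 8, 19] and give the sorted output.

Build heap: [37, 26, 20, -7, 22, 8, 19]
Extract 37: [26, 22, 20, -7, 19, 8, 37]
Extract 26: [22, 19, 20, -7, 8, 26, 37]
Extract 22: [20, 19, 8, -7, 22, 26, 37]
Extract 20: [19, -7, 8, 20, 22, 26, 37]
Extract 19: [8, -7, 19, 20, 22, 26, 37]
Extract 8: [-7, 8, 19, 20, 22, 26, 37]


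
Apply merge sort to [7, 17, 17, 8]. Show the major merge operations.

Divide and conquer:
  Merge [7] + [17] -> [7, 17]
  Merge [17] + [8] -> [8, 17]
  Merge [7, 17] + [8, 17] -> [7, 8, 17, 17]


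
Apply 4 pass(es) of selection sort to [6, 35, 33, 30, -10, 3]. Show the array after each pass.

Pass 1: Select minimum -10 at index 4, swap -> [-10, 35, 33, 30, 6, 3]
Pass 2: Select minimum 3 at index 5, swap -> [-10, 3, 33, 30, 6, 35]
Pass 3: Select minimum 6 at index 4, swap -> [-10, 3, 6, 30, 33, 35]
Pass 4: Select minimum 30 at index 3, swap -> [-10, 3, 6, 30, 33, 35]


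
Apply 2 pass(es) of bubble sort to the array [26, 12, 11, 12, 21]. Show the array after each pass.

After pass 1: [12, 11, 12, 21, 26] (4 swaps)
After pass 2: [11, 12, 12, 21, 26] (1 swaps)
Total swaps: 5


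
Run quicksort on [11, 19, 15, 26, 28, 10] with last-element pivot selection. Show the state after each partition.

Partition 1: pivot=10 at index 0 -> [10, 19, 15, 26, 28, 11]
Partition 2: pivot=11 at index 1 -> [10, 11, 15, 26, 28, 19]
Partition 3: pivot=19 at index 3 -> [10, 11, 15, 19, 28, 26]
Partition 4: pivot=26 at index 4 -> [10, 11, 15, 19, 26, 28]


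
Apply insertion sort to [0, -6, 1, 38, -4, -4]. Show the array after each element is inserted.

First element 0 is already 'sorted'
Insert -6: shifted 1 elements -> [-6, 0, 1, 38, -4, -4]
Insert 1: shifted 0 elements -> [-6, 0, 1, 38, -4, -4]
Insert 38: shifted 0 elements -> [-6, 0, 1, 38, -4, -4]
Insert -4: shifted 3 elements -> [-6, -4, 0, 1, 38, -4]
Insert -4: shifted 3 elements -> [-6, -4, -4, 0, 1, 38]


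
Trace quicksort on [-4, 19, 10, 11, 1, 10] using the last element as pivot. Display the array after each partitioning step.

Partition 1: pivot=10 at index 3 -> [-4, 10, 1, 10, 19, 11]
Partition 2: pivot=1 at index 1 -> [-4, 1, 10, 10, 19, 11]
Partition 3: pivot=11 at index 4 -> [-4, 1, 10, 10, 11, 19]


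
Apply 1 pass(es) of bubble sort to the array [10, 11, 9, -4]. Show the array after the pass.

After pass 1: [10, 9, -4, 11] (2 swaps)
Total swaps: 2


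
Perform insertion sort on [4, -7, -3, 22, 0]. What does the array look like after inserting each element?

First element 4 is already 'sorted'
Insert -7: shifted 1 elements -> [-7, 4, -3, 22, 0]
Insert -3: shifted 1 elements -> [-7, -3, 4, 22, 0]
Insert 22: shifted 0 elements -> [-7, -3, 4, 22, 0]
Insert 0: shifted 2 elements -> [-7, -3, 0, 4, 22]


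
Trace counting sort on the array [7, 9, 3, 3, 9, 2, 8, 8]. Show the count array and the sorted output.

Count array: [0, 0, 1, 2, 0, 0, 0, 1, 2, 2]
(count[i] = number of elements equal to i)
Cumulative count: [0, 0, 1, 3, 3, 3, 3, 4, 6, 8]
Sorted: [2, 3, 3, 7, 8, 8, 9, 9]


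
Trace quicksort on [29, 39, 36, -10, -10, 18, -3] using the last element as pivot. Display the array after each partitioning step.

Partition 1: pivot=-3 at index 2 -> [-10, -10, -3, 29, 39, 18, 36]
Partition 2: pivot=-10 at index 1 -> [-10, -10, -3, 29, 39, 18, 36]
Partition 3: pivot=36 at index 5 -> [-10, -10, -3, 29, 18, 36, 39]
Partition 4: pivot=18 at index 3 -> [-10, -10, -3, 18, 29, 36, 39]


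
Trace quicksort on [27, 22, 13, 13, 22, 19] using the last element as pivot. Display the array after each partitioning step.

Partition 1: pivot=19 at index 2 -> [13, 13, 19, 22, 22, 27]
Partition 2: pivot=13 at index 1 -> [13, 13, 19, 22, 22, 27]
Partition 3: pivot=27 at index 5 -> [13, 13, 19, 22, 22, 27]
Partition 4: pivot=22 at index 4 -> [13, 13, 19, 22, 22, 27]


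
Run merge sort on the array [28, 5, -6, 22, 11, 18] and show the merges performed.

Divide and conquer:
  Merge [5] + [-6] -> [-6, 5]
  Merge [28] + [-6, 5] -> [-6, 5, 28]
  Merge [11] + [18] -> [11, 18]
  Merge [22] + [11, 18] -> [11, 18, 22]
  Merge [-6, 5, 28] + [11, 18, 22] -> [-6, 5, 11, 18, 22, 28]


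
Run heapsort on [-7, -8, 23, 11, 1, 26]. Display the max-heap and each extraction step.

Build heap: [26, 11, 23, -8, 1, -7]
Extract 26: [23, 11, -7, -8, 1, 26]
Extract 23: [11, 1, -7, -8, 23, 26]
Extract 11: [1, -8, -7, 11, 23, 26]
Extract 1: [-7, -8, 1, 11, 23, 26]
Extract -7: [-8, -7, 1, 11, 23, 26]


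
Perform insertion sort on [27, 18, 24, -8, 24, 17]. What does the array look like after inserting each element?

First element 27 is already 'sorted'
Insert 18: shifted 1 elements -> [18, 27, 24, -8, 24, 17]
Insert 24: shifted 1 elements -> [18, 24, 27, -8, 24, 17]
Insert -8: shifted 3 elements -> [-8, 18, 24, 27, 24, 17]
Insert 24: shifted 1 elements -> [-8, 18, 24, 24, 27, 17]
Insert 17: shifted 4 elements -> [-8, 17, 18, 24, 24, 27]


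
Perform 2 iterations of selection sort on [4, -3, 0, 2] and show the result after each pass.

Pass 1: Select minimum -3 at index 1, swap -> [-3, 4, 0, 2]
Pass 2: Select minimum 0 at index 2, swap -> [-3, 0, 4, 2]


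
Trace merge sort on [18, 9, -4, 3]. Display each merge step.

Divide and conquer:
  Merge [18] + [9] -> [9, 18]
  Merge [-4] + [3] -> [-4, 3]
  Merge [9, 18] + [-4, 3] -> [-4, 3, 9, 18]


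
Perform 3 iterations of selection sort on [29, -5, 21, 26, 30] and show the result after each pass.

Pass 1: Select minimum -5 at index 1, swap -> [-5, 29, 21, 26, 30]
Pass 2: Select minimum 21 at index 2, swap -> [-5, 21, 29, 26, 30]
Pass 3: Select minimum 26 at index 3, swap -> [-5, 21, 26, 29, 30]


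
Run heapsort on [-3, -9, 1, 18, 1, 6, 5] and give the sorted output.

Build heap: [18, 1, 6, -9, -3, 1, 5]
Extract 18: [6, 1, 5, -9, -3, 1, 18]
Extract 6: [5, 1, 1, -9, -3, 6, 18]
Extract 5: [1, -3, 1, -9, 5, 6, 18]
Extract 1: [1, -3, -9, 1, 5, 6, 18]
Extract 1: [-3, -9, 1, 1, 5, 6, 18]
Extract -3: [-9, -3, 1, 1, 5, 6, 18]


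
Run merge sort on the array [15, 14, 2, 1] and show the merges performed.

Divide and conquer:
  Merge [15] + [14] -> [14, 15]
  Merge [2] + [1] -> [1, 2]
  Merge [14, 15] + [1, 2] -> [1, 2, 14, 15]


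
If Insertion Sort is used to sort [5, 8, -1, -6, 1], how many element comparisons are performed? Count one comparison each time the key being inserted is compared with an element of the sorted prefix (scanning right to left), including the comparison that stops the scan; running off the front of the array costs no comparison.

Insert 8: 5 <= 8 (stop) = 1 comparison(s) -> [5, 8, -1, -6, 1]
Insert -1: 8 > -1 (shift), 5 > -1 (shift), reached front = 2 comparison(s) -> [-1, 5, 8, -6, 1]
Insert -6: 8 > -6 (shift), 5 > -6 (shift), -1 > -6 (shift), reached front = 3 comparison(s) -> [-6, -1, 5, 8, 1]
Insert 1: 8 > 1 (shift), 5 > 1 (shift), -1 <= 1 (stop) = 3 comparison(s) -> [-6, -1, 1, 5, 8]
Total comparisons: 1 + 2 + 3 + 3 = 9


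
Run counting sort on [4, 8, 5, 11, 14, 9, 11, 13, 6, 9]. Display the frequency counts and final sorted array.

Count array: [0, 0, 0, 0, 1, 1, 1, 0, 1, 2, 0, 2, 0, 1, 1]
(count[i] = number of elements equal to i)
Cumulative count: [0, 0, 0, 0, 1, 2, 3, 3, 4, 6, 6, 8, 8, 9, 10]
Sorted: [4, 5, 6, 8, 9, 9, 11, 11, 13, 14]


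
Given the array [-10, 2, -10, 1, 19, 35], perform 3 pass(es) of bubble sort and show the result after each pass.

After pass 1: [-10, -10, 1, 2, 19, 35] (2 swaps)
After pass 2: [-10, -10, 1, 2, 19, 35] (0 swaps)
After pass 3: [-10, -10, 1, 2, 19, 35] (0 swaps)
Total swaps: 2


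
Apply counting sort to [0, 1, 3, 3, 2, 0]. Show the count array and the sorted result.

Count array: [2, 1, 1, 2]
(count[i] = number of elements equal to i)
Cumulative count: [2, 3, 4, 6]
Sorted: [0, 0, 1, 2, 3, 3]


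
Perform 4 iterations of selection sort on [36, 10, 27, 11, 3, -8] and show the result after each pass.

Pass 1: Select minimum -8 at index 5, swap -> [-8, 10, 27, 11, 3, 36]
Pass 2: Select minimum 3 at index 4, swap -> [-8, 3, 27, 11, 10, 36]
Pass 3: Select minimum 10 at index 4, swap -> [-8, 3, 10, 11, 27, 36]
Pass 4: Select minimum 11 at index 3, swap -> [-8, 3, 10, 11, 27, 36]


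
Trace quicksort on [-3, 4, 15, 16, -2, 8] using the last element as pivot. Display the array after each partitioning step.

Partition 1: pivot=8 at index 3 -> [-3, 4, -2, 8, 15, 16]
Partition 2: pivot=-2 at index 1 -> [-3, -2, 4, 8, 15, 16]
Partition 3: pivot=16 at index 5 -> [-3, -2, 4, 8, 15, 16]


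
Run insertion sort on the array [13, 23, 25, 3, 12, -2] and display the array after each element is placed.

First element 13 is already 'sorted'
Insert 23: shifted 0 elements -> [13, 23, 25, 3, 12, -2]
Insert 25: shifted 0 elements -> [13, 23, 25, 3, 12, -2]
Insert 3: shifted 3 elements -> [3, 13, 23, 25, 12, -2]
Insert 12: shifted 3 elements -> [3, 12, 13, 23, 25, -2]
Insert -2: shifted 5 elements -> [-2, 3, 12, 13, 23, 25]


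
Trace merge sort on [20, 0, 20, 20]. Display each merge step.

Divide and conquer:
  Merge [20] + [0] -> [0, 20]
  Merge [20] + [20] -> [20, 20]
  Merge [0, 20] + [20, 20] -> [0, 20, 20, 20]


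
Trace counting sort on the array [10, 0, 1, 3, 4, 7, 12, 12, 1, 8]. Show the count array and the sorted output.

Count array: [1, 2, 0, 1, 1, 0, 0, 1, 1, 0, 1, 0, 2]
(count[i] = number of elements equal to i)
Cumulative count: [1, 3, 3, 4, 5, 5, 5, 6, 7, 7, 8, 8, 10]
Sorted: [0, 1, 1, 3, 4, 7, 8, 10, 12, 12]


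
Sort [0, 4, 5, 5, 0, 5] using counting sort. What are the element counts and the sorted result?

Count array: [2, 0, 0, 0, 1, 3]
(count[i] = number of elements equal to i)
Cumulative count: [2, 2, 2, 2, 3, 6]
Sorted: [0, 0, 4, 5, 5, 5]


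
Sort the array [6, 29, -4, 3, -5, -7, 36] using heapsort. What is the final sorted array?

Build heap: [36, 29, 6, 3, -5, -7, -4]
Extract 36: [29, 3, 6, -4, -5, -7, 36]
Extract 29: [6, 3, -7, -4, -5, 29, 36]
Extract 6: [3, -4, -7, -5, 6, 29, 36]
Extract 3: [-4, -5, -7, 3, 6, 29, 36]
Extract -4: [-5, -7, -4, 3, 6, 29, 36]
Extract -5: [-7, -5, -4, 3, 6, 29, 36]


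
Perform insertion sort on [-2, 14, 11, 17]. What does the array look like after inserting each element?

First element -2 is already 'sorted'
Insert 14: shifted 0 elements -> [-2, 14, 11, 17]
Insert 11: shifted 1 elements -> [-2, 11, 14, 17]
Insert 17: shifted 0 elements -> [-2, 11, 14, 17]


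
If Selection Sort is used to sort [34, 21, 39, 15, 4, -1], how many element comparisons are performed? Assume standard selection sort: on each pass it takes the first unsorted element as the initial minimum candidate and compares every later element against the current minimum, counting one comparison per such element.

Pass 1: scan indices 1..5 for the minimum = 5 comparison(s); min is -1, place at index 0 -> [-1, 21, 39, 15, 4, 34]
Pass 2: scan indices 2..5 for the minimum = 4 comparison(s); min is 4, place at index 1 -> [-1, 4, 39, 15, 21, 34]
Pass 3: scan indices 3..5 for the minimum = 3 comparison(s); min is 15, place at index 2 -> [-1, 4, 15, 39, 21, 34]
Pass 4: scan indices 4..5 for the minimum = 2 comparison(s); min is 21, place at index 3 -> [-1, 4, 15, 21, 39, 34]
Pass 5: scan indices 5..5 for the minimum = 1 comparison(s); min is 34, place at index 4 -> [-1, 4, 15, 21, 34, 39]
Selection sort always scans the whole unsorted suffix, so the count is (n-1) + (n-2) + ... + 1 = n(n-1)/2 = 6*5/2 = 15 regardless of the input order.
Total comparisons: 5 + 4 + 3 + 2 + 1 = 15


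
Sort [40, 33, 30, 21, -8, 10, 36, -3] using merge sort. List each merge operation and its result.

Divide and conquer:
  Merge [40] + [33] -> [33, 40]
  Merge [30] + [21] -> [21, 30]
  Merge [33, 40] + [21, 30] -> [21, 30, 33, 40]
  Merge [-8] + [10] -> [-8, 10]
  Merge [36] + [-3] -> [-3, 36]
  Merge [-8, 10] + [-3, 36] -> [-8, -3, 10, 36]
  Merge [21, 30, 33, 40] + [-8, -3, 10, 36] -> [-8, -3, 10, 21, 30, 33, 36, 40]


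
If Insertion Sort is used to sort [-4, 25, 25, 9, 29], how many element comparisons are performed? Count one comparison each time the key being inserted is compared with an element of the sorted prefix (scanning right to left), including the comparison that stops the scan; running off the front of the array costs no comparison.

Insert 25: -4 <= 25 (stop) = 1 comparison(s) -> [-4, 25, 25, 9, 29]
Insert 25: 25 <= 25 (stop) = 1 comparison(s) -> [-4, 25, 25, 9, 29]
Insert 9: 25 > 9 (shift), 25 > 9 (shift), -4 <= 9 (stop) = 3 comparison(s) -> [-4, 9, 25, 25, 29]
Insert 29: 25 <= 29 (stop) = 1 comparison(s) -> [-4, 9, 25, 25, 29]
Total comparisons: 1 + 1 + 3 + 1 = 6


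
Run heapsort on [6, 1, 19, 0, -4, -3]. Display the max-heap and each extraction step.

Build heap: [19, 1, 6, 0, -4, -3]
Extract 19: [6, 1, -3, 0, -4, 19]
Extract 6: [1, 0, -3, -4, 6, 19]
Extract 1: [0, -4, -3, 1, 6, 19]
Extract 0: [-3, -4, 0, 1, 6, 19]
Extract -3: [-4, -3, 0, 1, 6, 19]


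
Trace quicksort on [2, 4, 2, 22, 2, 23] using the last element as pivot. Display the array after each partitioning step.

Partition 1: pivot=23 at index 5 -> [2, 4, 2, 22, 2, 23]
Partition 2: pivot=2 at index 2 -> [2, 2, 2, 22, 4, 23]
Partition 3: pivot=2 at index 1 -> [2, 2, 2, 22, 4, 23]
Partition 4: pivot=4 at index 3 -> [2, 2, 2, 4, 22, 23]


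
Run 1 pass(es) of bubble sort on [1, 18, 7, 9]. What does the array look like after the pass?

After pass 1: [1, 7, 9, 18] (2 swaps)
Total swaps: 2


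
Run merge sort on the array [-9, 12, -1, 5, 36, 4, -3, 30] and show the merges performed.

Divide and conquer:
  Merge [-9] + [12] -> [-9, 12]
  Merge [-1] + [5] -> [-1, 5]
  Merge [-9, 12] + [-1, 5] -> [-9, -1, 5, 12]
  Merge [36] + [4] -> [4, 36]
  Merge [-3] + [30] -> [-3, 30]
  Merge [4, 36] + [-3, 30] -> [-3, 4, 30, 36]
  Merge [-9, -1, 5, 12] + [-3, 4, 30, 36] -> [-9, -3, -1, 4, 5, 12, 30, 36]


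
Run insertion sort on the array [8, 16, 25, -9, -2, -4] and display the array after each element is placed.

First element 8 is already 'sorted'
Insert 16: shifted 0 elements -> [8, 16, 25, -9, -2, -4]
Insert 25: shifted 0 elements -> [8, 16, 25, -9, -2, -4]
Insert -9: shifted 3 elements -> [-9, 8, 16, 25, -2, -4]
Insert -2: shifted 3 elements -> [-9, -2, 8, 16, 25, -4]
Insert -4: shifted 4 elements -> [-9, -4, -2, 8, 16, 25]


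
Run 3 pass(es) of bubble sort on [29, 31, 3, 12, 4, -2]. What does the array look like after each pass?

After pass 1: [29, 3, 12, 4, -2, 31] (4 swaps)
After pass 2: [3, 12, 4, -2, 29, 31] (4 swaps)
After pass 3: [3, 4, -2, 12, 29, 31] (2 swaps)
Total swaps: 10


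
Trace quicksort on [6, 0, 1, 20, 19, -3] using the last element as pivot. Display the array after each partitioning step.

Partition 1: pivot=-3 at index 0 -> [-3, 0, 1, 20, 19, 6]
Partition 2: pivot=6 at index 3 -> [-3, 0, 1, 6, 19, 20]
Partition 3: pivot=1 at index 2 -> [-3, 0, 1, 6, 19, 20]
Partition 4: pivot=20 at index 5 -> [-3, 0, 1, 6, 19, 20]


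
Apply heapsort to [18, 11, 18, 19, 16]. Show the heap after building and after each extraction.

Build heap: [19, 18, 18, 11, 16]
Extract 19: [18, 16, 18, 11, 19]
Extract 18: [18, 16, 11, 18, 19]
Extract 18: [16, 11, 18, 18, 19]
Extract 16: [11, 16, 18, 18, 19]


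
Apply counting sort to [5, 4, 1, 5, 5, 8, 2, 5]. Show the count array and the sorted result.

Count array: [0, 1, 1, 0, 1, 4, 0, 0, 1]
(count[i] = number of elements equal to i)
Cumulative count: [0, 1, 2, 2, 3, 7, 7, 7, 8]
Sorted: [1, 2, 4, 5, 5, 5, 5, 8]


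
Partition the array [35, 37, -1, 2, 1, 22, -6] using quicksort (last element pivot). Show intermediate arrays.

Partition 1: pivot=-6 at index 0 -> [-6, 37, -1, 2, 1, 22, 35]
Partition 2: pivot=35 at index 5 -> [-6, -1, 2, 1, 22, 35, 37]
Partition 3: pivot=22 at index 4 -> [-6, -1, 2, 1, 22, 35, 37]
Partition 4: pivot=1 at index 2 -> [-6, -1, 1, 2, 22, 35, 37]


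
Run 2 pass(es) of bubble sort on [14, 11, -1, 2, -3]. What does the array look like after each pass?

After pass 1: [11, -1, 2, -3, 14] (4 swaps)
After pass 2: [-1, 2, -3, 11, 14] (3 swaps)
Total swaps: 7


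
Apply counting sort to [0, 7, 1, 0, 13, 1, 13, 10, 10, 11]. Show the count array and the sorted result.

Count array: [2, 2, 0, 0, 0, 0, 0, 1, 0, 0, 2, 1, 0, 2]
(count[i] = number of elements equal to i)
Cumulative count: [2, 4, 4, 4, 4, 4, 4, 5, 5, 5, 7, 8, 8, 10]
Sorted: [0, 0, 1, 1, 7, 10, 10, 11, 13, 13]


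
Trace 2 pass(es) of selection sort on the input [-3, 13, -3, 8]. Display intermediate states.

Pass 1: Select minimum -3 at index 0, swap -> [-3, 13, -3, 8]
Pass 2: Select minimum -3 at index 2, swap -> [-3, -3, 13, 8]


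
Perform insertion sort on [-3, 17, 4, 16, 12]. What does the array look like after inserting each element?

First element -3 is already 'sorted'
Insert 17: shifted 0 elements -> [-3, 17, 4, 16, 12]
Insert 4: shifted 1 elements -> [-3, 4, 17, 16, 12]
Insert 16: shifted 1 elements -> [-3, 4, 16, 17, 12]
Insert 12: shifted 2 elements -> [-3, 4, 12, 16, 17]


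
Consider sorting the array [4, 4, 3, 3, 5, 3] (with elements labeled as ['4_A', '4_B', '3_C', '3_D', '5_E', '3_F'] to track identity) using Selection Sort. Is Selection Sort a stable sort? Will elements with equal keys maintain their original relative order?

Trace Selection Sort on the labeled array (the key is the number; the letter only tracks identity):
  Pass 1: minimum of unsorted part is 3_C at index 2; swap it with 4_A at index 0 -> [3_C, 4_B, 4_A, 3_D, 5_E, 3_F]
  Pass 2: minimum of unsorted part is 3_D at index 3; swap it with 4_B at index 1 -> [3_C, 3_D, 4_A, 4_B, 5_E, 3_F]
  Pass 3: minimum of unsorted part is 3_F at index 5; swap it with 4_A at index 2 -> [3_C, 3_D, 3_F, 4_B, 5_E, 4_A]
  Pass 4: minimum 4_B is already at index 3; no swap -> [3_C, 3_D, 3_F, 4_B, 5_E, 4_A]
  Pass 5: minimum of unsorted part is 4_A at index 5; swap it with 5_E at index 4 -> [3_C, 3_D, 3_F, 4_B, 4_A, 5_E]
Final order: [3_C, 3_D, 3_F, 4_B, 4_A, 5_E]
Equal keys:
  value 3: originally 3_C, 3_D, 3_F; after sorting 3_C, 3_D, 3_F -> order preserved
  value 4: originally 4_A, 4_B; after sorting 4_B, 4_A -> order changed
Equal keys were reordered, so Selection Sort is not stable: the long-range swap that moves the minimum into place can carry an element past an equal key. (One such input is enough; an unstable sort may happen to preserve order on other inputs, but it gives no guarantee.)
Answer: Not stable


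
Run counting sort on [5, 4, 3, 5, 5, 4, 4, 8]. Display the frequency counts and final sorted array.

Count array: [0, 0, 0, 1, 3, 3, 0, 0, 1]
(count[i] = number of elements equal to i)
Cumulative count: [0, 0, 0, 1, 4, 7, 7, 7, 8]
Sorted: [3, 4, 4, 4, 5, 5, 5, 8]


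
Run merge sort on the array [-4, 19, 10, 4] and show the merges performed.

Divide and conquer:
  Merge [-4] + [19] -> [-4, 19]
  Merge [10] + [4] -> [4, 10]
  Merge [-4, 19] + [4, 10] -> [-4, 4, 10, 19]


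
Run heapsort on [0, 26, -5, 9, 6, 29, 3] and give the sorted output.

Build heap: [29, 26, 3, 9, 6, -5, 0]
Extract 29: [26, 9, 3, 0, 6, -5, 29]
Extract 26: [9, 6, 3, 0, -5, 26, 29]
Extract 9: [6, 0, 3, -5, 9, 26, 29]
Extract 6: [3, 0, -5, 6, 9, 26, 29]
Extract 3: [0, -5, 3, 6, 9, 26, 29]
Extract 0: [-5, 0, 3, 6, 9, 26, 29]


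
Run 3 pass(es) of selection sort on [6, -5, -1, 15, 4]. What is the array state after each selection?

Pass 1: Select minimum -5 at index 1, swap -> [-5, 6, -1, 15, 4]
Pass 2: Select minimum -1 at index 2, swap -> [-5, -1, 6, 15, 4]
Pass 3: Select minimum 4 at index 4, swap -> [-5, -1, 4, 15, 6]


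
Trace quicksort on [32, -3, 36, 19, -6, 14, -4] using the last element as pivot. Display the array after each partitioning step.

Partition 1: pivot=-4 at index 1 -> [-6, -4, 36, 19, 32, 14, -3]
Partition 2: pivot=-3 at index 2 -> [-6, -4, -3, 19, 32, 14, 36]
Partition 3: pivot=36 at index 6 -> [-6, -4, -3, 19, 32, 14, 36]
Partition 4: pivot=14 at index 3 -> [-6, -4, -3, 14, 32, 19, 36]
Partition 5: pivot=19 at index 4 -> [-6, -4, -3, 14, 19, 32, 36]


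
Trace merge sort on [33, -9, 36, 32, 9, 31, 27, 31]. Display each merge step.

Divide and conquer:
  Merge [33] + [-9] -> [-9, 33]
  Merge [36] + [32] -> [32, 36]
  Merge [-9, 33] + [32, 36] -> [-9, 32, 33, 36]
  Merge [9] + [31] -> [9, 31]
  Merge [27] + [31] -> [27, 31]
  Merge [9, 31] + [27, 31] -> [9, 27, 31, 31]
  Merge [-9, 32, 33, 36] + [9, 27, 31, 31] -> [-9, 9, 27, 31, 31, 32, 33, 36]


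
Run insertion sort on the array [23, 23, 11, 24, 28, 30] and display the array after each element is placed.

First element 23 is already 'sorted'
Insert 23: shifted 0 elements -> [23, 23, 11, 24, 28, 30]
Insert 11: shifted 2 elements -> [11, 23, 23, 24, 28, 30]
Insert 24: shifted 0 elements -> [11, 23, 23, 24, 28, 30]
Insert 28: shifted 0 elements -> [11, 23, 23, 24, 28, 30]
Insert 30: shifted 0 elements -> [11, 23, 23, 24, 28, 30]


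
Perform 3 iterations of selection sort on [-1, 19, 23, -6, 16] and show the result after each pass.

Pass 1: Select minimum -6 at index 3, swap -> [-6, 19, 23, -1, 16]
Pass 2: Select minimum -1 at index 3, swap -> [-6, -1, 23, 19, 16]
Pass 3: Select minimum 16 at index 4, swap -> [-6, -1, 16, 19, 23]


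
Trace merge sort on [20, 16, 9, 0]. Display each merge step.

Divide and conquer:
  Merge [20] + [16] -> [16, 20]
  Merge [9] + [0] -> [0, 9]
  Merge [16, 20] + [0, 9] -> [0, 9, 16, 20]


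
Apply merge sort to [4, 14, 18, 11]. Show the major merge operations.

Divide and conquer:
  Merge [4] + [14] -> [4, 14]
  Merge [18] + [11] -> [11, 18]
  Merge [4, 14] + [11, 18] -> [4, 11, 14, 18]


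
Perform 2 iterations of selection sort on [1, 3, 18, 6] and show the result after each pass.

Pass 1: Select minimum 1 at index 0, swap -> [1, 3, 18, 6]
Pass 2: Select minimum 3 at index 1, swap -> [1, 3, 18, 6]


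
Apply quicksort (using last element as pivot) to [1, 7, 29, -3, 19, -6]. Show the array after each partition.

Partition 1: pivot=-6 at index 0 -> [-6, 7, 29, -3, 19, 1]
Partition 2: pivot=1 at index 2 -> [-6, -3, 1, 7, 19, 29]
Partition 3: pivot=29 at index 5 -> [-6, -3, 1, 7, 19, 29]
Partition 4: pivot=19 at index 4 -> [-6, -3, 1, 7, 19, 29]


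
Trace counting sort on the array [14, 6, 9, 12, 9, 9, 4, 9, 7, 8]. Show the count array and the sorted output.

Count array: [0, 0, 0, 0, 1, 0, 1, 1, 1, 4, 0, 0, 1, 0, 1]
(count[i] = number of elements equal to i)
Cumulative count: [0, 0, 0, 0, 1, 1, 2, 3, 4, 8, 8, 8, 9, 9, 10]
Sorted: [4, 6, 7, 8, 9, 9, 9, 9, 12, 14]


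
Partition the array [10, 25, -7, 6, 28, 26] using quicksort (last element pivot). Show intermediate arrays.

Partition 1: pivot=26 at index 4 -> [10, 25, -7, 6, 26, 28]
Partition 2: pivot=6 at index 1 -> [-7, 6, 10, 25, 26, 28]
Partition 3: pivot=25 at index 3 -> [-7, 6, 10, 25, 26, 28]


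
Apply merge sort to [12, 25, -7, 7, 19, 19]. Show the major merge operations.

Divide and conquer:
  Merge [25] + [-7] -> [-7, 25]
  Merge [12] + [-7, 25] -> [-7, 12, 25]
  Merge [19] + [19] -> [19, 19]
  Merge [7] + [19, 19] -> [7, 19, 19]
  Merge [-7, 12, 25] + [7, 19, 19] -> [-7, 7, 12, 19, 19, 25]


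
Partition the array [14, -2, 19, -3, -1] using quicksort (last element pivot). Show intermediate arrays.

Partition 1: pivot=-1 at index 2 -> [-2, -3, -1, 14, 19]
Partition 2: pivot=-3 at index 0 -> [-3, -2, -1, 14, 19]
Partition 3: pivot=19 at index 4 -> [-3, -2, -1, 14, 19]


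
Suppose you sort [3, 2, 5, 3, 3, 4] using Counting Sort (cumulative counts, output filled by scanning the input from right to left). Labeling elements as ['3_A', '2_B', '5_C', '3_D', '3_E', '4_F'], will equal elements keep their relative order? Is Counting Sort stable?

Trace Counting Sort on the labeled array (the key is the number; the letter only tracks identity):
  Counts for values 0..5: [0, 0, 1, 3, 1, 1]
  Cumulative counts: [0, 0, 1, 4, 5, 6]
  Scan right to left: place 4_F at output index 4
  Scan right to left: place 3_E at output index 3
  Scan right to left: place 3_D at output index 2
  Scan right to left: place 5_C at output index 5
  Scan right to left: place 2_B at output index 0
  Scan right to left: place 3_A at output index 1
  Output: [2_B, 3_A, 3_D, 3_E, 4_F, 5_C]
Equal keys:
  value 3: originally 3_A, 3_D, 3_E; after sorting 3_A, 3_D, 3_E -> order preserved
All equal keys kept their original relative order. Counting Sort is stable: scanning the input right to left with decreasing cumulative counts places later duplicates at later output positions.
Answer: Stable


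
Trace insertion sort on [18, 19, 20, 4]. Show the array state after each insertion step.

First element 18 is already 'sorted'
Insert 19: shifted 0 elements -> [18, 19, 20, 4]
Insert 20: shifted 0 elements -> [18, 19, 20, 4]
Insert 4: shifted 3 elements -> [4, 18, 19, 20]


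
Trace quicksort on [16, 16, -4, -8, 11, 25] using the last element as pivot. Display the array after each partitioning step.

Partition 1: pivot=25 at index 5 -> [16, 16, -4, -8, 11, 25]
Partition 2: pivot=11 at index 2 -> [-4, -8, 11, 16, 16, 25]
Partition 3: pivot=-8 at index 0 -> [-8, -4, 11, 16, 16, 25]
Partition 4: pivot=16 at index 4 -> [-8, -4, 11, 16, 16, 25]


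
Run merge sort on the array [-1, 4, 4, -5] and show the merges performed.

Divide and conquer:
  Merge [-1] + [4] -> [-1, 4]
  Merge [4] + [-5] -> [-5, 4]
  Merge [-1, 4] + [-5, 4] -> [-5, -1, 4, 4]


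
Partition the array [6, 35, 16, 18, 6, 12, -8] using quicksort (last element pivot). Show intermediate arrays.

Partition 1: pivot=-8 at index 0 -> [-8, 35, 16, 18, 6, 12, 6]
Partition 2: pivot=6 at index 2 -> [-8, 6, 6, 18, 35, 12, 16]
Partition 3: pivot=16 at index 4 -> [-8, 6, 6, 12, 16, 18, 35]
Partition 4: pivot=35 at index 6 -> [-8, 6, 6, 12, 16, 18, 35]


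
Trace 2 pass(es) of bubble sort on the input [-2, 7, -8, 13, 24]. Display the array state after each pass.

After pass 1: [-2, -8, 7, 13, 24] (1 swaps)
After pass 2: [-8, -2, 7, 13, 24] (1 swaps)
Total swaps: 2


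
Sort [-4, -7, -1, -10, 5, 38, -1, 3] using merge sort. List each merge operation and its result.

Divide and conquer:
  Merge [-4] + [-7] -> [-7, -4]
  Merge [-1] + [-10] -> [-10, -1]
  Merge [-7, -4] + [-10, -1] -> [-10, -7, -4, -1]
  Merge [5] + [38] -> [5, 38]
  Merge [-1] + [3] -> [-1, 3]
  Merge [5, 38] + [-1, 3] -> [-1, 3, 5, 38]
  Merge [-10, -7, -4, -1] + [-1, 3, 5, 38] -> [-10, -7, -4, -1, -1, 3, 5, 38]


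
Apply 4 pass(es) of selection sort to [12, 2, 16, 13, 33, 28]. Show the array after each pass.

Pass 1: Select minimum 2 at index 1, swap -> [2, 12, 16, 13, 33, 28]
Pass 2: Select minimum 12 at index 1, swap -> [2, 12, 16, 13, 33, 28]
Pass 3: Select minimum 13 at index 3, swap -> [2, 12, 13, 16, 33, 28]
Pass 4: Select minimum 16 at index 3, swap -> [2, 12, 13, 16, 33, 28]


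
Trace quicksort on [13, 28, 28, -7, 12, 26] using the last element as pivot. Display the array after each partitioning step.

Partition 1: pivot=26 at index 3 -> [13, -7, 12, 26, 28, 28]
Partition 2: pivot=12 at index 1 -> [-7, 12, 13, 26, 28, 28]
Partition 3: pivot=28 at index 5 -> [-7, 12, 13, 26, 28, 28]


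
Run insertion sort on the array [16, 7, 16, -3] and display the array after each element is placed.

First element 16 is already 'sorted'
Insert 7: shifted 1 elements -> [7, 16, 16, -3]
Insert 16: shifted 0 elements -> [7, 16, 16, -3]
Insert -3: shifted 3 elements -> [-3, 7, 16, 16]


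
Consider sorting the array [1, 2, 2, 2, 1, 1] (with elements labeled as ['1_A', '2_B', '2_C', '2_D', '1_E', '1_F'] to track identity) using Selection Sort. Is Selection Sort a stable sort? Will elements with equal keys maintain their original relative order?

Trace Selection Sort on the labeled array (the key is the number; the letter only tracks identity):
  Pass 1: minimum 1_A is already at index 0; no swap -> [1_A, 2_B, 2_C, 2_D, 1_E, 1_F]
  Pass 2: minimum of unsorted part is 1_E at index 4; swap it with 2_B at index 1 -> [1_A, 1_E, 2_C, 2_D, 2_B, 1_F]
  Pass 3: minimum of unsorted part is 1_F at index 5; swap it with 2_C at index 2 -> [1_A, 1_E, 1_F, 2_D, 2_B, 2_C]
  Pass 4: minimum 2_D is already at index 3; no swap -> [1_A, 1_E, 1_F, 2_D, 2_B, 2_C]
  Pass 5: minimum 2_B is already at index 4; no swap -> [1_A, 1_E, 1_F, 2_D, 2_B, 2_C]
Final order: [1_A, 1_E, 1_F, 2_D, 2_B, 2_C]
Equal keys:
  value 1: originally 1_A, 1_E, 1_F; after sorting 1_A, 1_E, 1_F -> order preserved
  value 2: originally 2_B, 2_C, 2_D; after sorting 2_D, 2_B, 2_C -> order changed
Equal keys were reordered, so Selection Sort is not stable: the long-range swap that moves the minimum into place can carry an element past an equal key. (One such input is enough; an unstable sort may happen to preserve order on other inputs, but it gives no guarantee.)
Answer: Not stable


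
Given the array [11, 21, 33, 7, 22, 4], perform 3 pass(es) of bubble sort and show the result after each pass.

After pass 1: [11, 21, 7, 22, 4, 33] (3 swaps)
After pass 2: [11, 7, 21, 4, 22, 33] (2 swaps)
After pass 3: [7, 11, 4, 21, 22, 33] (2 swaps)
Total swaps: 7


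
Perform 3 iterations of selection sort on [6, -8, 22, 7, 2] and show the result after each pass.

Pass 1: Select minimum -8 at index 1, swap -> [-8, 6, 22, 7, 2]
Pass 2: Select minimum 2 at index 4, swap -> [-8, 2, 22, 7, 6]
Pass 3: Select minimum 6 at index 4, swap -> [-8, 2, 6, 7, 22]


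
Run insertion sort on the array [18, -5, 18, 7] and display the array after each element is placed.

First element 18 is already 'sorted'
Insert -5: shifted 1 elements -> [-5, 18, 18, 7]
Insert 18: shifted 0 elements -> [-5, 18, 18, 7]
Insert 7: shifted 2 elements -> [-5, 7, 18, 18]


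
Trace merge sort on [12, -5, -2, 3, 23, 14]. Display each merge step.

Divide and conquer:
  Merge [-5] + [-2] -> [-5, -2]
  Merge [12] + [-5, -2] -> [-5, -2, 12]
  Merge [23] + [14] -> [14, 23]
  Merge [3] + [14, 23] -> [3, 14, 23]
  Merge [-5, -2, 12] + [3, 14, 23] -> [-5, -2, 3, 12, 14, 23]


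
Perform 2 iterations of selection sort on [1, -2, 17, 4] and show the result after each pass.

Pass 1: Select minimum -2 at index 1, swap -> [-2, 1, 17, 4]
Pass 2: Select minimum 1 at index 1, swap -> [-2, 1, 17, 4]


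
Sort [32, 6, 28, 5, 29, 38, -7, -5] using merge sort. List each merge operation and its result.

Divide and conquer:
  Merge [32] + [6] -> [6, 32]
  Merge [28] + [5] -> [5, 28]
  Merge [6, 32] + [5, 28] -> [5, 6, 28, 32]
  Merge [29] + [38] -> [29, 38]
  Merge [-7] + [-5] -> [-7, -5]
  Merge [29, 38] + [-7, -5] -> [-7, -5, 29, 38]
  Merge [5, 6, 28, 32] + [-7, -5, 29, 38] -> [-7, -5, 5, 6, 28, 29, 32, 38]


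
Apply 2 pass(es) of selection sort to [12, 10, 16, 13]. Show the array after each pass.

Pass 1: Select minimum 10 at index 1, swap -> [10, 12, 16, 13]
Pass 2: Select minimum 12 at index 1, swap -> [10, 12, 16, 13]


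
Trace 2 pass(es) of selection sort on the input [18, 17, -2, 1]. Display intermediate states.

Pass 1: Select minimum -2 at index 2, swap -> [-2, 17, 18, 1]
Pass 2: Select minimum 1 at index 3, swap -> [-2, 1, 18, 17]


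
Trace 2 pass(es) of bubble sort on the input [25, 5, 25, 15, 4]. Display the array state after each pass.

After pass 1: [5, 25, 15, 4, 25] (3 swaps)
After pass 2: [5, 15, 4, 25, 25] (2 swaps)
Total swaps: 5


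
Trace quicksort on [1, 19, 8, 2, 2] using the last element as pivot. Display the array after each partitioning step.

Partition 1: pivot=2 at index 2 -> [1, 2, 2, 19, 8]
Partition 2: pivot=2 at index 1 -> [1, 2, 2, 19, 8]
Partition 3: pivot=8 at index 3 -> [1, 2, 2, 8, 19]


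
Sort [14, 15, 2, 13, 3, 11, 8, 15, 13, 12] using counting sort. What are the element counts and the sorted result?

Count array: [0, 0, 1, 1, 0, 0, 0, 0, 1, 0, 0, 1, 1, 2, 1, 2]
(count[i] = number of elements equal to i)
Cumulative count: [0, 0, 1, 2, 2, 2, 2, 2, 3, 3, 3, 4, 5, 7, 8, 10]
Sorted: [2, 3, 8, 11, 12, 13, 13, 14, 15, 15]


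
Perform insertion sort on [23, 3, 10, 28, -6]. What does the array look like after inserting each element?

First element 23 is already 'sorted'
Insert 3: shifted 1 elements -> [3, 23, 10, 28, -6]
Insert 10: shifted 1 elements -> [3, 10, 23, 28, -6]
Insert 28: shifted 0 elements -> [3, 10, 23, 28, -6]
Insert -6: shifted 4 elements -> [-6, 3, 10, 23, 28]


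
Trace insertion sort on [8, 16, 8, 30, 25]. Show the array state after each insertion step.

First element 8 is already 'sorted'
Insert 16: shifted 0 elements -> [8, 16, 8, 30, 25]
Insert 8: shifted 1 elements -> [8, 8, 16, 30, 25]
Insert 30: shifted 0 elements -> [8, 8, 16, 30, 25]
Insert 25: shifted 1 elements -> [8, 8, 16, 25, 30]


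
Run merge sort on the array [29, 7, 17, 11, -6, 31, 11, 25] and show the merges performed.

Divide and conquer:
  Merge [29] + [7] -> [7, 29]
  Merge [17] + [11] -> [11, 17]
  Merge [7, 29] + [11, 17] -> [7, 11, 17, 29]
  Merge [-6] + [31] -> [-6, 31]
  Merge [11] + [25] -> [11, 25]
  Merge [-6, 31] + [11, 25] -> [-6, 11, 25, 31]
  Merge [7, 11, 17, 29] + [-6, 11, 25, 31] -> [-6, 7, 11, 11, 17, 25, 29, 31]


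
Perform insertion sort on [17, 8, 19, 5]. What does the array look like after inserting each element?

First element 17 is already 'sorted'
Insert 8: shifted 1 elements -> [8, 17, 19, 5]
Insert 19: shifted 0 elements -> [8, 17, 19, 5]
Insert 5: shifted 3 elements -> [5, 8, 17, 19]


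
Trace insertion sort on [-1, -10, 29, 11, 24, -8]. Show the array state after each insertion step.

First element -1 is already 'sorted'
Insert -10: shifted 1 elements -> [-10, -1, 29, 11, 24, -8]
Insert 29: shifted 0 elements -> [-10, -1, 29, 11, 24, -8]
Insert 11: shifted 1 elements -> [-10, -1, 11, 29, 24, -8]
Insert 24: shifted 1 elements -> [-10, -1, 11, 24, 29, -8]
Insert -8: shifted 4 elements -> [-10, -8, -1, 11, 24, 29]


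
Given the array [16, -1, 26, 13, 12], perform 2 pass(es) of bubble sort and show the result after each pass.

After pass 1: [-1, 16, 13, 12, 26] (3 swaps)
After pass 2: [-1, 13, 12, 16, 26] (2 swaps)
Total swaps: 5


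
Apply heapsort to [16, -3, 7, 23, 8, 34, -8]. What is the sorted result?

Build heap: [34, 23, 16, -3, 8, 7, -8]
Extract 34: [23, 8, 16, -3, -8, 7, 34]
Extract 23: [16, 8, 7, -3, -8, 23, 34]
Extract 16: [8, -3, 7, -8, 16, 23, 34]
Extract 8: [7, -3, -8, 8, 16, 23, 34]
Extract 7: [-3, -8, 7, 8, 16, 23, 34]
Extract -3: [-8, -3, 7, 8, 16, 23, 34]


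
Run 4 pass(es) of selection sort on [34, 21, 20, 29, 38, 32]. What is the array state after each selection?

Pass 1: Select minimum 20 at index 2, swap -> [20, 21, 34, 29, 38, 32]
Pass 2: Select minimum 21 at index 1, swap -> [20, 21, 34, 29, 38, 32]
Pass 3: Select minimum 29 at index 3, swap -> [20, 21, 29, 34, 38, 32]
Pass 4: Select minimum 32 at index 5, swap -> [20, 21, 29, 32, 38, 34]


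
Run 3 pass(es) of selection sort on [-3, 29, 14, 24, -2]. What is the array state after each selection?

Pass 1: Select minimum -3 at index 0, swap -> [-3, 29, 14, 24, -2]
Pass 2: Select minimum -2 at index 4, swap -> [-3, -2, 14, 24, 29]
Pass 3: Select minimum 14 at index 2, swap -> [-3, -2, 14, 24, 29]


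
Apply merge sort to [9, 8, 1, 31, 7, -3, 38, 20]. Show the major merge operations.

Divide and conquer:
  Merge [9] + [8] -> [8, 9]
  Merge [1] + [31] -> [1, 31]
  Merge [8, 9] + [1, 31] -> [1, 8, 9, 31]
  Merge [7] + [-3] -> [-3, 7]
  Merge [38] + [20] -> [20, 38]
  Merge [-3, 7] + [20, 38] -> [-3, 7, 20, 38]
  Merge [1, 8, 9, 31] + [-3, 7, 20, 38] -> [-3, 1, 7, 8, 9, 20, 31, 38]
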